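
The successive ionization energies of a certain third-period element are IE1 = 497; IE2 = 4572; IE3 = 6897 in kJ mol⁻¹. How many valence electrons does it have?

Look for the largest jump between consecutive ionization energies: IE2/IE1 ≈ 9.2, far larger than any earlier ratio.
That jump marks the point where a core electron is being removed. So the atom has 1 valence electron.

1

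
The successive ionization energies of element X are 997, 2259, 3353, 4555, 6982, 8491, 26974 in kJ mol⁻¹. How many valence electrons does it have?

Look for the largest jump between consecutive ionization energies: IE7/IE6 ≈ 3.2, far larger than any earlier ratio.
That jump marks the point where a core electron is being removed. So the atom has 6 valence electrons.

6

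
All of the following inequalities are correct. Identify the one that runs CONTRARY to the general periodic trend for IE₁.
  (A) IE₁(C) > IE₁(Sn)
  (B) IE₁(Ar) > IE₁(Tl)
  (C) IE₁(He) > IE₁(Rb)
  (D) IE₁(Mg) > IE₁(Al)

The general trend: IE₁ increases across a period and decreases down a group.
(A) C (period 2, group 14) vs Sn (period 5, group 14): the stated order agrees with the simple trend.
(B) Ar (period 3, group 18) vs Tl (period 6, group 13): the stated order agrees with the simple trend.
(C) He (period 1, group 18) vs Rb (period 5, group 1): the stated order agrees with the simple trend.
(D) Mg (period 3, group 2) vs Al (period 3, group 13): the stated order contradicts the simple trend.
The exception is (D): Al's single 3p electron is easier to remove than one from Mg's filled 3s².

(D)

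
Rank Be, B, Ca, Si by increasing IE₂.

Ca < Si < Be < B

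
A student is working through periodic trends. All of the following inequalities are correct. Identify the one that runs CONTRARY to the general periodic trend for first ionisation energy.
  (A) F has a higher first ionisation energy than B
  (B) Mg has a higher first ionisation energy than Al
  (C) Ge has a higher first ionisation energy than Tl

(B)

The general trend: first ionisation energy increases across a period and decreases down a group.
(A) F (period 2, group 17) vs B (period 2, group 13): the stated order agrees with the simple trend.
(B) Mg (period 3, group 2) vs Al (period 3, group 13): the stated order contradicts the simple trend.
(C) Ge (period 4, group 14) vs Tl (period 6, group 13): the stated order agrees with the simple trend.
The exception is (B): Al's single 3p electron is easier to remove than one from Mg's filled 3s².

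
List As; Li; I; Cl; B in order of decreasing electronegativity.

Li is in period 2, group 1; B is in period 2, group 13; Cl is in period 3, group 17; As is in period 4, group 15; I is in period 5, group 17.
Smaller atoms with higher effective nuclear charge are more electronegative.
These span different periods and groups, so the two trends combine.
B > Li: B lies to the right of Li in period 2, so the across-period effect alone puts B higher.
As > B: period and group pull opposite ways; the across-period shift dominates (2.18 vs 2.04).
I > As: period and group pull opposite ways; the across-period shift dominates (2.66 vs 2.18).
Cl > I: they share group 17; the group trend gives Cl the larger value.
Tabulated electronegativity (Pauling): Li 0.98, B 2.04, Cl 3.16, As 2.18, I 2.66.
So from highest to lowest: Cl > I > As > B > Li.

Cl > I > As > B > Li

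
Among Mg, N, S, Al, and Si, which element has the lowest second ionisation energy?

The second ionization energy removes an electron from the +1 ion. For each element: Mg⁺ still has 1 valence electron; N⁺ still has 4 valence electrons; S⁺ still has 5 valence electrons; Al⁺ still has 2 valence electrons; Si⁺ still has 3 valence electrons.
All are still removing valence electrons, so compare the +1 ions as you would atoms: IE_2 generally rises across a period (higher Z_eff) and falls down a group (larger shell), subject to the usual subshell exceptions.
Valence configurations: Mg⁺ [Ne]3s¹, N⁺ [He]2s²2p², S⁺ [Ne]3s²3p³, Al⁺ [Ne]3s², Si⁺ [Ne]3s²3p¹.
Si⁺ loses a lone 3p electron whereas Al⁺ must break into a filled 3s² pair, so IE_2(Al) > IE_2(Si) even though Si has the higher nuclear charge.
Approximate IE_2 values (kJ/mol): Mg 1451, N 2856, S 2252, Al 1817, Si 1577.
So the second ionization energies run Mg < Si < Al < S < N.

Mg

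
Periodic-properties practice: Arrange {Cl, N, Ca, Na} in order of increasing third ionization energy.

Cl < N < Ca < Na

Consider each +2 ion: Cl²⁺ still has 5 valence electrons; N²⁺ still has 3 valence electrons; Ca²⁺ is the bare [Ar] core; Na²⁺ is already 1 electron into the core.
Core electrons are held far more tightly than valence electrons, so Ca and Na top the IE_3 order.
Valence configurations: Cl²⁺ [Ne]3s²3p³, N²⁺ [He]2s²2p¹.
Tabulated IE_3 (kJ/mol): Cl 3822, N 4578, Ca 4912, Na 6910.
Overall IE_3 order: Cl < N < Ca < Na.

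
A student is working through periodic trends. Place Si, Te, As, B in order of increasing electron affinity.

Adding an electron releases more energy for atoms nearer the top right (short of the noble gases).
These sit on a diagonal, where the across-period and down-group effects partly cancel.
As > B: period and group pull opposite ways; the across-period shift dominates (78 vs 27 kJ/mol).
Si > As: period and group pull opposite ways; the down-group shift dominates (134 vs 78 kJ/mol).
Te > Si: period and group pull opposite ways; the across-period shift dominates (190 vs 134 kJ/mol).
Tabulated electron affinity (kJ/mol): B 27, Si 134, As 78, Te 190.
So from lowest to highest: B < As < Si < Te.

B < As < Si < Te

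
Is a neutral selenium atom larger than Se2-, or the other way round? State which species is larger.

Forming Se2- adds 2 electrons to Se. More electron–electron repulsion in the same shell, with unchanged nuclear charge, lets the cloud expand.
An anion is larger than its parent atom: Se2- > Se.

Se2-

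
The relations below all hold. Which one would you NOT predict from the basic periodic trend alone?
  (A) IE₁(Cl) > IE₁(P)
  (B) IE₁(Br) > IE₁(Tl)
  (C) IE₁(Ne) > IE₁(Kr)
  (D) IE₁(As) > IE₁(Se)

The general trend: first ionization energy increases across a period and decreases down a group.
(A) Cl (period 3, group 17) vs P (period 3, group 15): the stated order agrees with the simple trend.
(B) Br (period 4, group 17) vs Tl (period 6, group 13): the stated order agrees with the simple trend.
(C) Ne (period 2, group 18) vs Kr (period 4, group 18): the stated order agrees with the simple trend.
(D) As (period 4, group 15) vs Se (period 4, group 16): the stated order contradicts the simple trend.
The exception is (D): Se (4p⁴) ionizes more easily than half-filled As (4p³).

(D)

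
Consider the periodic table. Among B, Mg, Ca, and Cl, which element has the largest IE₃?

Mg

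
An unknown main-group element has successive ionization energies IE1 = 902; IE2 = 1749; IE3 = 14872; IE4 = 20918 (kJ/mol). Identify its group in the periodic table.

Group 2

Look for the largest jump between consecutive ionization energies: IE3/IE2 ≈ 8.5, far larger than any earlier ratio.
That jump marks the point where a core electron is being removed. So the atom has 2 valence electrons.
A main-group element with 2 valence electrons is in group 2.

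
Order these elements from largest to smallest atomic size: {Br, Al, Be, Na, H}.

Na > Al > Br > Be > H

H is in period 1, group 1; Be is in period 2, group 2; Na is in period 3, group 1; Al is in period 3, group 13; Br is in period 4, group 17.
Atomic radius shrinks across a period as nuclear charge pulls the same shell inward, and grows down a group as new shells are added.
Here both period and group differ, so the two effects have to be weighed against each other.
Be > H: the two effects oppose for this pair; the down-group effect wins (102 vs 32 pm).
Br > Be: the two effects oppose for this pair; the down-group effect wins (114 vs 102 pm).
Al > Br: the two effects oppose for this pair; the across-period effect wins (126 vs 114 pm).
Na > Al: Na lies to the left of Al in period 3, so the across-period effect alone puts Na larger.
Tabulated atomic radius (pm): H 32, Be 102, Na 155, Al 126, Br 114.
So from largest to smallest: Na > Al > Br > Be > H.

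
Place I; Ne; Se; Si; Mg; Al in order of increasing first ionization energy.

Al < Mg < Si < Se < I < Ne

Ne is in period 2, group 18; Mg is in period 3, group 2; Al is in period 3, group 13; Si is in period 3, group 14; Se is in period 4, group 16; I is in period 5, group 17.
Across a period the outer electron is held more tightly (higher IE₁); down a group it sits in a higher shell, more shielded, and comes off more easily.
Here both period and group differ, so the two effects have to be weighed against each other.
Mg > Al: this pair runs against the simple trend — see the exception note.
Si > Mg: Si lies to the right of Mg in period 3, so the across-period effect alone puts Si higher.
Se > Si: the two effects oppose for this pair; the across-period effect wins (941 vs 786 kJ/mol).
I > Se: the two effects oppose for this pair; the across-period effect wins (1008 vs 941 kJ/mol).
Ne > I: both effects reinforce here, so Ne is clearly the higher of the two.
Note the exception: Mg has a higher first ionization energy than Al, contrary to the simple trend — Al's single 3p electron is easier to remove than one from Mg's filled 3s².
Approximate values (kJ/mol): Ne 2081, Mg 738, Al 578, Si 786, Se 941, I 1008.
So from lowest to highest: Al < Mg < Si < Se < I < Ne.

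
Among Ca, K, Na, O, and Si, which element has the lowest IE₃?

Si

The third ionization energy removes an electron from the +2 ion. For each element: Ca²⁺ is the bare [Ar] core; K²⁺ is already 1 electron into the core; Na²⁺ is already 1 electron into the core; O²⁺ still has 4 valence electrons; Si²⁺ still has 2 valence electrons.
Usually core removal costs more than valence removal, but here the competition is close: a tightly held n=2 valence electron can cost more to remove than an n=3 core electron, so the actual values have to decide it.
Valence configurations: O²⁺ [He]2s²2p², Si²⁺ [Ne]3s².
The numbers (kJ/mol): Ca 4912, K 4420, Na 6910, O 5300, Si 3232.
Putting it together, IE_3: Si < K < Ca < O < Na.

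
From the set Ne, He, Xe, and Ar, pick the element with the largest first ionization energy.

He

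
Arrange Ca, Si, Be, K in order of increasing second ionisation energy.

The second ionization energy removes an electron from the +1 ion. For each element: Ca⁺ still has 1 valence electron; Si⁺ still has 3 valence electrons; Be⁺ still has 1 valence electron; K⁺ is the bare [Ar] core.
Pulling an electron out of a noble-gas core costs far more than removing a remaining valence electron, so K sits at the high end of IE_2.
Valence configurations: Ca⁺ [Ar]4s¹, Si⁺ [Ne]3s²3p¹, Be⁺ [He]2s¹.
Tabulated IE_2 (kJ/mol): Ca 1145, Si 1577, Be 1757, K 3052.
Overall IE_2 order: Ca < Si < Be < K.

Ca < Si < Be < K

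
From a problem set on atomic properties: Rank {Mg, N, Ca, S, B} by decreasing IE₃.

Mg > Ca > N > B > S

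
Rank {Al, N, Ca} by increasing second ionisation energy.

Ca < Al < N

After 1 electron has been removed, what remains? Al⁺ still has 2 valence electrons; N⁺ still has 4 valence electrons; Ca⁺ still has 1 valence electron.
All are still removing valence electrons, so compare the +1 ions as you would atoms: IE_2 generally rises across a period (higher Z_eff) and falls down a group (larger shell), subject to the usual subshell exceptions.
Valence configurations: Al⁺ [Ne]3s², N⁺ [He]2s²2p², Ca⁺ [Ar]4s¹.
Approximate IE_2 values (kJ/mol): Al 1817, N 2856, Ca 1145.
Hence IE_2: Ca < Al < N.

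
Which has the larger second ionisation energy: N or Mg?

N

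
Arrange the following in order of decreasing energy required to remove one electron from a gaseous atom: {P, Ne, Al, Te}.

Ne > P > Te > Al

Ne is in period 2, group 18; Al is in period 3, group 13; P is in period 3, group 15; Te is in period 5, group 16.
IE₁ increases left→right with effective nuclear charge and decreases top→bottom as the valence shell moves farther out.
Neither a single period nor a single group — weigh both effects.
Te > Al: the two effects oppose for this pair; the across-period effect wins (869 vs 578 kJ/mol).
P > Te: period and group pull opposite ways; the down-group shift dominates (1012 vs 869 kJ/mol).
Ne > P: relative to P, both the across-period and down-group shifts push Ne's first ionization energy up.
Tabulated first ionization energy (kJ/mol): Ne 2081, Al 578, P 1012, Te 869.
So from highest to lowest: Ne > P > Te > Al.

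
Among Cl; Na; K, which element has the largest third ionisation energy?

The third ionization energy removes an electron from the +2 ion. For each element: Cl²⁺ still has 5 valence electrons; Na²⁺ is already 1 electron into the core; K²⁺ is already 1 electron into the core.
Pulling an electron out of a noble-gas core costs far more than removing a remaining valence electron, so K and Na sit at the high end of IE_3.
Approximate IE_3 values (kJ/mol): Cl 3822, Na 6910, K 4420.
Putting it together, IE_3: Cl < K < Na.

Na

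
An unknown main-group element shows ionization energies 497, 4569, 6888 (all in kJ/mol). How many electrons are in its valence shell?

1

Look for the largest jump between consecutive ionization energies: IE2/IE1 ≈ 9.2, far larger than any earlier ratio.
That jump marks the point where a core electron is being removed. So the atom has 1 valence electron.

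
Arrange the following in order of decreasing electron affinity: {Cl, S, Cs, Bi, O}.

Cl > S > O > Bi > Cs

O is in period 2, group 16; S is in period 3, group 16; Cl is in period 3, group 17; Cs is in period 6, group 1; Bi is in period 6, group 15.
Adding an electron releases more energy for atoms nearer the top right (short of the noble gases).
Neither a single period nor a single group — weigh both effects.
Bi > Cs: Bi lies to the right of Cs in period 6, so the across-period effect alone puts Bi higher.
O > Bi: relative to Bi, both the across-period and down-group shifts push O's electron affinity up.
S > O: this pair runs against the simple trend — see the exception note.
Cl > S: Cl lies to the right of S in period 3, so the across-period effect alone puts Cl higher.
Note the exception: S has a higher electron affinity than O, contrary to the simple trend — the compact 2p subshell of O repels the added electron more than S's larger 3p does.
For reference (kJ/mol): O 141, S 200, Cl 349, Cs 46, Bi 91.
So from highest to lowest: Cl > S > O > Bi > Cs.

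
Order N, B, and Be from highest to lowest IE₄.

B > Be > N

After 3 electrons have been removed, what remains? N³⁺ still has 2 valence electrons; B³⁺ is the bare [He] core; Be³⁺ is already 1 electron into the core.
Breaking into a closed-shell core is much more expensive than removing a leftover valence electron — Be and B have the largest IE_4 here.
Tabulated IE_4 (kJ/mol): N 7475, B 25026, Be 21007.
Hence IE_4: N < Be < B.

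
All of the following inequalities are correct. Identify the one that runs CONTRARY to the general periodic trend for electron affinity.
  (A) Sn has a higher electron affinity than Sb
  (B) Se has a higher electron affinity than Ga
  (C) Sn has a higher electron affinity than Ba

The general trend: electron affinity increases across a period and decreases down a group.
(A) Sn (period 5, group 14) vs Sb (period 5, group 15): the stated order contradicts the simple trend.
(B) Se (period 4, group 16) vs Ga (period 4, group 13): the stated order agrees with the simple trend.
(C) Sn (period 5, group 14) vs Ba (period 6, group 2): the stated order agrees with the simple trend.
The exception is (A): adding an electron to Sb's half-filled 5p³ is unfavourable, so Sn has the more exothermic EA.

(A)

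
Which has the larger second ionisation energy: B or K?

K

IE_2 is the cost of taking one more electron from the +1 cation: B⁺ still has 2 valence electrons; K⁺ is the bare [Ar] core.
Core electrons are held far more tightly than valence electrons, so K tops the IE_2 order.
The numbers (kJ/mol): B 2427, K 3052.
So the second ionization energies run B < K.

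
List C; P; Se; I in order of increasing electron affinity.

C is in period 2, group 14; P is in period 3, group 15; Se is in period 4, group 16; I is in period 5, group 17.
Adding an electron releases more energy for atoms nearer the top right (short of the noble gases).
A diagonal step moves right (one effect) and down (the opposite effect) at once.
C > P: the two effects oppose for this pair; the down-group effect wins (122 vs 72 kJ/mol).
Se > C: the two effects oppose for this pair; the across-period effect wins (195 vs 122 kJ/mol).
I > Se: period and group pull opposite ways; the across-period shift dominates (295 vs 195 kJ/mol).
For reference (kJ/mol): C 122, P 72, Se 195, I 295.
So from lowest to highest: P < C < Se < I.

P, C, Se, I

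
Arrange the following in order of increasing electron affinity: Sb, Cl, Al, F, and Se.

Al, Sb, Se, F, Cl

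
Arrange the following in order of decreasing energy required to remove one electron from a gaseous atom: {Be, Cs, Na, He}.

He is in period 1, group 18; Be is in period 2, group 2; Na is in period 3, group 1; Cs is in period 6, group 1.
IE₁ increases left→right with effective nuclear charge and decreases top→bottom as the valence shell moves farther out.
Here both period and group differ, so the two effects have to be weighed against each other.
Na > Cs: Na sits above Cs in group 1, so the down-group effect alone puts Na higher.
Be > Na: relative to Na, both the across-period and down-group shifts push Be's first ionization energy up.
He > Be: both effects reinforce here, so He is clearly the higher of the two.
Tabulated first ionization energy (kJ/mol): He 2372, Be 900, Na 496, Cs 376.
So from highest to lowest: He > Be > Na > Cs.

He, Be, Na, Cs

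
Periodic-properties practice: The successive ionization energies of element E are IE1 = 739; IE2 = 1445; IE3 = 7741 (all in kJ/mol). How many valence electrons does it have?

Look for the largest jump between consecutive ionization energies: IE3/IE2 ≈ 5.4, far larger than any earlier ratio.
That jump marks the point where a core electron is being removed. So the atom has 2 valence electrons.

2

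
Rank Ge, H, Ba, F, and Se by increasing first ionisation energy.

Ba < Ge < Se < H < F

H is in period 1, group 1; F is in period 2, group 17; Ge is in period 4, group 14; Se is in period 4, group 16; Ba is in period 6, group 2.
Across a period the outer electron is held more tightly (higher IE₁); down a group it sits in a higher shell, more shielded, and comes off more easily.
These span different periods and groups, so the two trends combine.
Ge > Ba: both effects reinforce here, so Ge is clearly the higher of the two.
Se > Ge: Se lies to the right of Ge in period 4, so the across-period effect alone puts Se higher.
H > Se: the two effects oppose for this pair; the down-group effect wins (1312 vs 941 kJ/mol).
F > H: the two effects oppose for this pair; the across-period effect wins (1681 vs 1312 kJ/mol).
Approximate values (kJ/mol): H 1312, F 1681, Ge 762, Se 941, Ba 503.
So from lowest to highest: Ba < Ge < Se < H < F.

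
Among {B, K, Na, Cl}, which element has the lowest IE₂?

After 1 electron has been removed, what remains? B⁺ still has 2 valence electrons; K⁺ is the bare [Ar] core; Na⁺ is the bare [Ne] core; Cl⁺ still has 6 valence electrons.
Pulling an electron out of a noble-gas core costs far more than removing a remaining valence electron, so K and Na sit at the high end of IE_2.
Valence configurations: B⁺ [He]2s², Cl⁺ [Ne]3s²3p⁴.
Approximate IE_2 values (kJ/mol): B 2427, K 3052, Na 4562, Cl 2298.
So the second ionization energies run Cl < B < K < Na.

Cl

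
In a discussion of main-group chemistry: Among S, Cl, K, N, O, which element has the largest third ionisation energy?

O

After 2 electrons have been removed, what remains? S²⁺ still has 4 valence electrons; Cl²⁺ still has 5 valence electrons; K²⁺ is already 1 electron into the core; N²⁺ still has 3 valence electrons; O²⁺ still has 4 valence electrons.
Usually core removal costs more than valence removal, but here the competition is close: a tightly held n=2 valence electron can cost more to remove than an n=3 core electron, so the actual values have to decide it.
Valence configurations: S²⁺ [Ne]3s²3p², Cl²⁺ [Ne]3s²3p³, N²⁺ [He]2s²2p¹, O²⁺ [He]2s²2p².
Tabulated IE_3 (kJ/mol): S 3357, Cl 3822, K 4420, N 4578, O 5300.
Hence IE_3: S < Cl < K < N < O.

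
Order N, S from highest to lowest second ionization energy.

N > S

After 1 electron has been removed, what remains? N⁺ still has 4 valence electrons; S⁺ still has 5 valence electrons.
All are still removing valence electrons, so compare the +1 ions as you would atoms: IE_2 generally rises across a period (higher Z_eff) and falls down a group (larger shell), subject to the usual subshell exceptions.
Valence configurations: N⁺ [He]2s²2p², S⁺ [Ne]3s²3p³.
The numbers (kJ/mol): N 2856, S 2252.
So the second ionization energies run S < N.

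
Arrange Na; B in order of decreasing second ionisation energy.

The second ionization energy removes an electron from the +1 ion. For each element: Na⁺ is the bare [Ne] core; B⁺ still has 2 valence electrons.
Core electrons are held far more tightly than valence electrons, so Na tops the IE_2 order.
Approximate IE_2 values (kJ/mol): Na 4562, B 2427.
Overall IE_2 order: B < Na.

Na > B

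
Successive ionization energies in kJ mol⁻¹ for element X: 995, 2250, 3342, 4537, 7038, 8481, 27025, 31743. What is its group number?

Group 16

Look for the largest jump between consecutive ionization energies: IE7/IE6 ≈ 3.2, far larger than any earlier ratio.
That jump marks the point where a core electron is being removed. So the atom has 6 valence electrons.
A main-group element with 6 valence electrons is in group 16.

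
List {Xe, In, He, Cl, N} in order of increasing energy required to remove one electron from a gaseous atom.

In, Xe, Cl, N, He

Removing the outermost electron gets harder across a period and easier down a group.
Neither a single period nor a single group — weigh both effects.
Xe > In: both are in period 5; the period trend gives Xe the larger value.
Cl > Xe: the two effects oppose for this pair; the down-group effect wins (1251 vs 1170 kJ/mol).
N > Cl: the two effects oppose for this pair; the down-group effect wins (1402 vs 1251 kJ/mol).
He > N: relative to N, both the across-period and down-group shifts push He's first ionization energy up.
Tabulated first ionization energy (kJ/mol): He 2372, N 1402, Cl 1251, In 558, Xe 1170.
So from lowest to highest: In < Xe < Cl < N < He.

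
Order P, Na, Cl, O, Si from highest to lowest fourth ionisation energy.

The fourth ionization energy removes an electron from the +3 ion. For each element: P³⁺ still has 2 valence electrons; Na³⁺ is already 2 electrons into the core; Cl³⁺ still has 4 valence electrons; O³⁺ still has 3 valence electrons; Si³⁺ still has 1 valence electron.
Breaking into a closed-shell core is much more expensive than removing a leftover valence electron — Na has the largest IE_4 here.
Valence configurations: P³⁺ [Ne]3s², Cl³⁺ [Ne]3s²3p², O³⁺ [He]2s²2p¹, Si³⁺ [Ne]3s¹.
Approximate IE_4 values (kJ/mol): P 4964, Na 9543, Cl 5159, O 7469, Si 4356.
So the fourth ionization energies run Si < P < Cl < O < Na.

Na > O > Cl > P > Si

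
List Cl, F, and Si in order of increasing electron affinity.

Si < F < Cl

F is in period 2, group 17; Si is in period 3, group 14; Cl is in period 3, group 17.
Electron affinity generally becomes more exothermic across a period toward the halogens and less exothermic down a group.
Neither a single period nor a single group — weigh both effects.
F > Si: both effects reinforce here, so F is clearly the higher of the two.
Cl > F: this pair runs against the simple trend — see the exception note.
Note the exception: Cl has a higher electron affinity than F, contrary to the simple trend — F's small 2p subshell makes the incoming electron feel strong e⁻–e⁻ repulsion, so Cl actually releases more energy on gaining an electron.
Approximate values (kJ/mol): F 328, Si 134, Cl 349.
So from lowest to highest: Si < F < Cl.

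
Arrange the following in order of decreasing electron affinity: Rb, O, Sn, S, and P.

EA tends to increase across a period and decrease down a group, though the pattern is less regular than for IE or radius.
These span different periods and groups, so the two trends combine.
P > Rb: both effects reinforce here, so P is clearly the higher of the two.
Sn > P: this pair runs against the simple trend — see the exception note.
O > Sn: both effects reinforce here, so O is clearly the higher of the two.
S > O: this pair runs against the simple trend — see the exception note.
Note the exception: Sn has a higher electron affinity than P, contrary to the simple trend — adding an electron to P's half-filled np³ subshell costs electron-pairing energy.
Note the exception: S has a higher electron affinity than O, contrary to the simple trend — the compact 2p subshell of O repels the added electron more than S's larger 3p does.
For reference (kJ/mol): O 141, P 72, S 200, Rb 47, Sn 107.
So from highest to lowest: S > O > Sn > P > Rb.

S > O > Sn > P > Rb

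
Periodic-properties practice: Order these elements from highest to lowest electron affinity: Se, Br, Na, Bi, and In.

Br > Se > Bi > Na > In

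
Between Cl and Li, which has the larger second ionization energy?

Li

The second ionization energy removes an electron from the +1 ion. For each element: Cl⁺ still has 6 valence electrons; Li⁺ is the bare [He] core.
Pulling an electron out of a noble-gas core costs far more than removing a remaining valence electron, so Li sits at the high end of IE_2.
The numbers (kJ/mol): Cl 2298, Li 7298.
Hence IE_2: Cl < Li.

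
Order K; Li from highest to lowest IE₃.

Li, K

The third ionization energy removes an electron from the +2 ion. For each element: K²⁺ is already 1 electron into the core; Li²⁺ is already 1 electron into the core.
All of these are removing an electron from a noble-gas core or deeper; the smaller core (lower principal quantum number) is held far more tightly, and within a period the higher nuclear charge binds the same core more tightly.
Approximate IE_3 values (kJ/mol): K 4420, Li 11815.
So the third ionization energies run K < Li.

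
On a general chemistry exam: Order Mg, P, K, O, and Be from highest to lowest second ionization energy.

O, K, P, Be, Mg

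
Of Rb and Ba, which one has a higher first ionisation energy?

Ba

Rb is in period 5, group 1; Ba is in period 6, group 2.
IE₁ increases left→right with effective nuclear charge and decreases top→bottom as the valence shell moves farther out.
These sit on a diagonal, where the across-period and down-group effects partly cancel.
Ba > Rb: the two effects oppose for this pair; the across-period effect wins (503 vs 403 kJ/mol).
For reference (kJ/mol): Rb 403, Ba 503.
So Ba has the higher first ionisation energy (Ba > Rb).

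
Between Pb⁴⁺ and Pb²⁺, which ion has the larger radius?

Pb²⁺

Both ions have Z = 82 protons, but Pb⁴⁺ has lost more electrons, so its remaining electrons feel a larger effective nuclear charge per electron and are pulled in more tightly.
Higher positive charge → smaller ion, so Pb²⁺ > Pb⁴⁺.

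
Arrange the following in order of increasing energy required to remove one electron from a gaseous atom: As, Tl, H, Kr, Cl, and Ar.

Tl < As < Cl < H < Kr < Ar

H is in period 1, group 1; Cl is in period 3, group 17; Ar is in period 3, group 18; As is in period 4, group 15; Kr is in period 4, group 18; Tl is in period 6, group 13.
First ionization energy rises across a period (greater Z_eff holds electrons more tightly) and falls down a group (valence electrons are farther from the nucleus).
Here both period and group differ, so the two effects have to be weighed against each other.
As > Tl: both effects reinforce here, so As is clearly the higher of the two.
Cl > As: relative to As, both the across-period and down-group shifts push Cl's first ionization energy up.
H > Cl: the two effects oppose for this pair; the down-group effect wins (1312 vs 1251 kJ/mol).
Kr > H: period and group pull opposite ways; the across-period shift dominates (1351 vs 1312 kJ/mol).
Ar > Kr: Ar sits above Kr in group 18, so the down-group effect alone puts Ar higher.
Approximate values (kJ/mol): H 1312, Cl 1251, Ar 1521, As 947, Kr 1351, Tl 589.
So from lowest to highest: Tl < As < Cl < H < Kr < Ar.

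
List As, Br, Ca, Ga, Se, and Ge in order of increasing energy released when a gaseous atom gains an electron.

Ca < Ga < As < Ge < Se < Br

Ca is in period 4, group 2; Ga is in period 4, group 13; Ge is in period 4, group 14; As is in period 4, group 15; Se is in period 4, group 16; Br is in period 4, group 17.
Adding an electron releases more energy for atoms nearer the top right (short of the noble gases).
All lie in period 4; the across-period trend (electron affinity increases left to right) applies, with the exception below.
Note the exception: Ge has a higher electron affinity than As, contrary to the simple trend — adding an electron to As's half-filled 4p³ is unfavourable, so Ge (4p²) has the more exothermic EA.
For reference (kJ/mol): Ca 2, Ga 29, Ge 119, As 78, Se 195, Br 325.
So from lowest to highest: Ca < Ga < As < Ge < Se < Br.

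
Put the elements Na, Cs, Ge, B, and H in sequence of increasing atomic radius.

H < B < Ge < Na < Cs

Atomic radius shrinks across a period as nuclear charge pulls the same shell inward, and grows down a group as new shells are added.
Neither a single period nor a single group — weigh both effects.
B > H: period and group pull opposite ways; the down-group shift dominates (85 vs 32 pm).
Ge > B: the two effects oppose for this pair; the down-group effect wins (121 vs 85 pm).
Na > Ge: period and group pull opposite ways; the across-period shift dominates (155 vs 121 pm).
Cs > Na: they share group 1; the group trend gives Cs the larger value.
Approximate values (pm): H 32, B 85, Na 155, Ge 121, Cs 232.
So from smallest to largest: H < B < Ge < Na < Cs.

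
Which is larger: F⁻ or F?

F⁻

Forming F⁻ adds 1 electron to F. More electron–electron repulsion in the same shell, with unchanged nuclear charge, lets the cloud expand.
An anion is larger than its parent atom: F⁻ > F.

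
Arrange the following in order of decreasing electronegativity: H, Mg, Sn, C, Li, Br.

Br > C > H > Sn > Mg > Li

Smaller atoms with higher effective nuclear charge are more electronegative.
These span different periods and groups, so the two trends combine.
Mg > Li: period and group pull opposite ways; the across-period shift dominates (1.31 vs 0.98).
Sn > Mg: the two effects oppose for this pair; the across-period effect wins (1.96 vs 1.31).
H > Sn: the two effects oppose for this pair; the down-group effect wins (2.20 vs 1.96).
C > H: the two effects oppose for this pair; the across-period effect wins (2.55 vs 2.20).
Br > C: period and group pull opposite ways; the across-period shift dominates (2.96 vs 2.55).
Approximate values (Pauling): H 2.20, Li 0.98, C 2.55, Mg 1.31, Br 2.96, Sn 1.96.
So from highest to lowest: Br > C > H > Sn > Mg > Li.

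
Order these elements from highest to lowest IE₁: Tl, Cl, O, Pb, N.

IE₁ increases left→right with effective nuclear charge and decreases top→bottom as the valence shell moves farther out.
Neither a single period nor a single group — weigh both effects.
Pb > Tl: both are in period 6; the period trend gives Pb the larger value.
Cl > Pb: both effects reinforce here, so Cl is clearly the higher of the two.
O > Cl: the two effects oppose for this pair; the down-group effect wins (1314 vs 1251 kJ/mol).
N > O: this pair runs against the simple trend — see the exception note.
Note the exception: N has a higher first ionization energy than O, contrary to the simple trend — pairing an electron in O's 2p⁴ costs repulsion energy, so O ionizes more easily than half-filled N (2p³).
Approximate values (kJ/mol): N 1402, O 1314, Cl 1251, Tl 589, Pb 716.
So from highest to lowest: N > O > Cl > Pb > Tl.

N > O > Cl > Pb > Tl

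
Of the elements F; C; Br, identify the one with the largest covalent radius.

C is in period 2, group 14; F is in period 2, group 17; Br is in period 4, group 17.
Moving right in a period, electrons are added to the same shell under a stronger nuclear pull, so atoms get smaller; moving down, a new shell is opened and atoms get larger.
These span different periods and groups, so the two trends combine.
C > F: C lies to the left of F in period 2, so the across-period effect alone puts C larger.
Br > C: period and group pull opposite ways; the down-group shift dominates (114 vs 75 pm).
Approximate values (pm): C 75, F 64, Br 114.
The largest covalent radius among these belongs to Br.

Br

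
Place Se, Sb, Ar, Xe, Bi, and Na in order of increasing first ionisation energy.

Na < Bi < Sb < Se < Xe < Ar

Across a period the outer electron is held more tightly (higher IE₁); down a group it sits in a higher shell, more shielded, and comes off more easily.
Here both period and group differ, so the two effects have to be weighed against each other.
Bi > Na: the two effects oppose for this pair; the across-period effect wins (703 vs 496 kJ/mol).
Sb > Bi: Sb sits above Bi in group 15, so the down-group effect alone puts Sb higher.
Se > Sb: relative to Sb, both the across-period and down-group shifts push Se's first ionization energy up.
Xe > Se: the two effects oppose for this pair; the across-period effect wins (1170 vs 941 kJ/mol).
Ar > Xe: they share group 18; the group trend gives Ar the larger value.
Tabulated first ionization energy (kJ/mol): Na 496, Ar 1521, Se 941, Sb 831, Xe 1170, Bi 703.
So from lowest to highest: Na < Bi < Sb < Se < Xe < Ar.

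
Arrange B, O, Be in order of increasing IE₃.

IE_3 is the cost of taking one more electron from the +2 cation: B²⁺ still has 1 valence electron; O²⁺ still has 4 valence electrons; Be²⁺ is the bare [He] core.
Core electrons are held far more tightly than valence electrons, so Be tops the IE_3 order.
Valence configurations: B²⁺ [He]2s¹, O²⁺ [He]2s²2p².
The numbers (kJ/mol): B 3660, O 5300, Be 14849.
Overall IE_3 order: B < O < Be.

B < O < Be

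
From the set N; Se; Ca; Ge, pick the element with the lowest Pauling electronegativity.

Ca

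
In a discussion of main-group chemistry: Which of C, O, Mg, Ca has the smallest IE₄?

The fourth ionization energy removes an electron from the +3 ion. For each element: C³⁺ still has 1 valence electron; O³⁺ still has 3 valence electrons; Mg³⁺ is already 1 electron into the core; Ca³⁺ is already 1 electron into the core.
Usually core removal costs more than valence removal, but here the competition is close: a tightly held n=2 valence electron can cost more to remove than an n=3 core electron, so the actual values have to decide it.
Valence configurations: C³⁺ [He]2s¹, O³⁺ [He]2s²2p¹.
Approximate IE_4 values (kJ/mol): C 6223, O 7469, Mg 10543, Ca 6491.
Putting it together, IE_4: C < Ca < O < Mg.

C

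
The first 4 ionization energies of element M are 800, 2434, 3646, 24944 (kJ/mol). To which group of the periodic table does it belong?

Group 13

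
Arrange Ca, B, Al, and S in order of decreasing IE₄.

After 3 electrons have been removed, what remains? Ca³⁺ is already 1 electron into the core; B³⁺ is the bare [He] core; Al³⁺ is the bare [Ne] core; S³⁺ still has 3 valence electrons.
Breaking into a closed-shell core is much more expensive than removing a leftover valence electron — Ca, Al and B have the largest IE_4 here.
Approximate IE_4 values (kJ/mol): Ca 6491, B 25026, Al 11577, S 4556.
Hence IE_4: S < Ca < Al < B.

B > Al > Ca > S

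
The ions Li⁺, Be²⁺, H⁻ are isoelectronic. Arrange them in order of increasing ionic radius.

All of these have 2 electrons, so size is governed by nuclear charge alone: the more protons, the stronger the pull on the same electron cloud, and the smaller the ion.
Nuclear charges: Be²⁺ (Z=4), Li⁺ (Z=3), H⁻ (Z=1).
Smallest to largest: Be²⁺ < Li⁺ < H⁻.

Be²⁺ < Li⁺ < H⁻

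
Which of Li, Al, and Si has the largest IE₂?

Li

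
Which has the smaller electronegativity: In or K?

K

K is in period 4, group 1; In is in period 5, group 13.
Electronegativity increases across a period and decreases down a group, tracking effective nuclear charge and atomic size.
Here both period and group differ, so the two effects have to be weighed against each other.
In > K: the two effects oppose for this pair; the across-period effect wins (1.78 vs 0.82).
Tabulated electronegativity (Pauling): K 0.82, In 1.78.
So K has the smaller electronegativity (K < In).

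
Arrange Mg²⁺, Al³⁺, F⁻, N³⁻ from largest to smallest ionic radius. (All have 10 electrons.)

All of these have 10 electrons, so size is governed by nuclear charge alone: the more protons, the stronger the pull on the same electron cloud, and the smaller the ion.
Nuclear charges: Al³⁺ (Z=13), Mg²⁺ (Z=12), F⁻ (Z=9), N³⁻ (Z=7).
Largest to smallest: N³⁻ > F⁻ > Mg²⁺ > Al³⁺.

N³⁻ > F⁻ > Mg²⁺ > Al³⁺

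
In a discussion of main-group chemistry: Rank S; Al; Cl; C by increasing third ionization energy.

IE_3 is the cost of taking one more electron from the +2 cation: S²⁺ still has 4 valence electrons; Al²⁺ still has 1 valence electron; Cl²⁺ still has 5 valence electrons; C²⁺ still has 2 valence electrons.
All are still removing valence electrons, so compare the +2 ions as you would atoms: IE_3 generally rises across a period (higher Z_eff) and falls down a group (larger shell), subject to the usual subshell exceptions.
Valence configurations: S²⁺ [Ne]3s²3p², Al²⁺ [Ne]3s¹, Cl²⁺ [Ne]3s²3p³, C²⁺ [He]2s².
Tabulated IE_3 (kJ/mol): S 3357, Al 2745, Cl 3822, C 4620.
So the third ionization energies run Al < S < Cl < C.

Al < S < Cl < C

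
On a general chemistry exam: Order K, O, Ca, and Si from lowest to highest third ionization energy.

Si, K, Ca, O

IE_3 is the cost of taking one more electron from the +2 cation: K²⁺ is already 1 electron into the core; O²⁺ still has 4 valence electrons; Ca²⁺ is the bare [Ar] core; Si²⁺ still has 2 valence electrons.
Usually core removal costs more than valence removal, but here the competition is close: a tightly held n=2 valence electron can cost more to remove than an n=3 core electron, so the actual values have to decide it.
Valence configurations: O²⁺ [He]2s²2p², Si²⁺ [Ne]3s².
The numbers (kJ/mol): K 4420, O 5300, Ca 4912, Si 3232.
Putting it together, IE_3: Si < K < Ca < O.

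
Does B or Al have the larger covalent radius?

Al

B is in period 2, group 13; Al is in period 3, group 13.
Across a period the added protons contract the valence shell; down a group each new principal shell makes the atom larger.
All are in group 13, so atomic radius increases down the group.
So Al has the larger covalent radius (Al > B).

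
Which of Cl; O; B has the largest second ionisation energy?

Consider each +1 ion: Cl⁺ still has 6 valence electrons; O⁺ still has 5 valence electrons; B⁺ still has 2 valence electrons.
All are still removing valence electrons, so compare the +1 ions as you would atoms: IE_2 generally rises across a period (higher Z_eff) and falls down a group (larger shell), subject to the usual subshell exceptions.
Valence configurations: Cl⁺ [Ne]3s²3p⁴, O⁺ [He]2s²2p³, B⁺ [He]2s².
Tabulated IE_2 (kJ/mol): Cl 2298, O 3388, B 2427.
Putting it together, IE_2: Cl < B < O.

O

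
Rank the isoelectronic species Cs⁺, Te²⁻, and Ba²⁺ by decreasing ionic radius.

Te²⁻, Cs⁺, Ba²⁺

All of these have 54 electrons, so size is governed by nuclear charge alone: the more protons, the stronger the pull on the same electron cloud, and the smaller the ion.
Nuclear charges: Ba²⁺ (Z=56), Cs⁺ (Z=55), Te²⁻ (Z=52).
Largest to smallest: Te²⁻ > Cs⁺ > Ba²⁺.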